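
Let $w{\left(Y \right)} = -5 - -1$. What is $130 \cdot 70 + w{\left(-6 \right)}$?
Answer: $9096$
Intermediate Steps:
$w{\left(Y \right)} = -4$ ($w{\left(Y \right)} = -5 + 1 = -4$)
$130 \cdot 70 + w{\left(-6 \right)} = 130 \cdot 70 - 4 = 9100 - 4 = 9096$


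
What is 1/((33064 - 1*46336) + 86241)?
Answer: 1/72969 ≈ 1.3704e-5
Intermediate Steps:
1/((33064 - 1*46336) + 86241) = 1/((33064 - 46336) + 86241) = 1/(-13272 + 86241) = 1/72969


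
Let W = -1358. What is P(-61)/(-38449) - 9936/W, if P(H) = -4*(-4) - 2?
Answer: 191005126/26106871 ≈ 7.3163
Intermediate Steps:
P(H) = 14 (P(H) = 16 - 2 = 14)
P(-61)/(-38449) - 9936/W = 14/(-38449) - 9936/(-1358) = 14*(-1/38449) - 9936*(-1/1358) = -14/38449 + 4968/679 = 191005126/26106871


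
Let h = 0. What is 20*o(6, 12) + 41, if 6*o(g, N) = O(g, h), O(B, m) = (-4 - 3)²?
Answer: 613/3 ≈ 204.33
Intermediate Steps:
O(B, m) = 49 (O(B, m) = (-7)² = 49)
o(g, N) = 49/6 (o(g, N) = (⅙)*49 = 49/6)
20*o(6, 12) + 41 = 20*(49/6) + 41 = 490/3 + 41 = 613/3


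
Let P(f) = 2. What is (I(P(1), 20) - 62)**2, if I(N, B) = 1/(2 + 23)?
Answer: 2399401/625 ≈ 3839.0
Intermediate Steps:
I(N, B) = 1/25
(I(P(1), 20) - 62)**2 = (1/25 - 62)**2 = (-1549/25)**2 = 2399401/625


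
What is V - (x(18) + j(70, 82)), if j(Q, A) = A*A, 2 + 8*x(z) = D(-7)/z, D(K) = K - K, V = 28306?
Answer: 86329/4 ≈ 21582.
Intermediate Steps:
D(K) = 0
x(z) = -¼ (x(z) = -¼ + (0/z)/8 = -¼ + (⅛)*0 = -¼ + 0 = -¼)
j(Q, A) = A²
V - (x(18) + j(70, 82)) = 28306 - (-¼ + 82²) = 28306 - (-¼ + 6724) = 28306 - 1*26895/4 = 28306 - 26895/4 = 86329/4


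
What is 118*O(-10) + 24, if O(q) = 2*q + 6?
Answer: -1628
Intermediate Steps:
O(q) = 6 + 2*q
118*O(-10) + 24 = 118*(6 + 2*(-10)) + 24 = 118*(6 - 20) + 24 = 118*(-14) + 24 = -1652 + 24 = -1628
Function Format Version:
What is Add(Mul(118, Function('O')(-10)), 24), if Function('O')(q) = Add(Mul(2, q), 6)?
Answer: -1628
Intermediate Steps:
Function('O')(q) = Add(6, Mul(2, q))
Add(Mul(118, Function('O')(-10)), 24) = Add(Mul(118, Add(6, Mul(2, -10))), 24) = Add(Mul(118, Add(6, -20)), 24) = Add(Mul(118, -14), 24) = Add(-1652, 24) = -1628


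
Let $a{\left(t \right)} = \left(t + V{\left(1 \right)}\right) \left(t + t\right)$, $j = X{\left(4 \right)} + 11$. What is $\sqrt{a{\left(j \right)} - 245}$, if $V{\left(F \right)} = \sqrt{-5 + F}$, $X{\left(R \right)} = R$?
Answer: $\sqrt{205 + 60 i} \approx 14.467 + 2.0737 i$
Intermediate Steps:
$j = 15$ ($j = 4 + 11 = 15$)
$a{\left(t \right)} = 2 t \left(t + 2 i\right)$ ($a{\left(t \right)} = \left(t + \sqrt{-5 + 1}\right) \left(t + t\right) = \left(t + \sqrt{-4}\right) 2 t = \left(t + 2 i\right) 2 t = 2 t \left(t + 2 i\right)$)
$\sqrt{a{\left(j \right)} - 245} = \sqrt{2 \cdot 15 \left(15 + 2 i\right) - 245} = \sqrt{\left(450 + 60 i\right) - 245} = \sqrt{205 + 60 i}$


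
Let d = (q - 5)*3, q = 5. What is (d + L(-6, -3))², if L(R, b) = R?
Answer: 36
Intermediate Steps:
d = 0 (d = (5 - 5)*3 = 0*3 = 0)
(d + L(-6, -3))² = (0 - 6)² = (-6)² = 36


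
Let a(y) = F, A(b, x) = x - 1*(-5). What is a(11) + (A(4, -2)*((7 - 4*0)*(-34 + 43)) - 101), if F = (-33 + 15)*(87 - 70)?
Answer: -218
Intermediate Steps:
A(b, x) = 5 + x (A(b, x) = x + 5 = 5 + x)
F = -306 (F = -18*17 = -306)
a(y) = -306
a(11) + (A(4, -2)*((7 - 4*0)*(-34 + 43)) - 101) = -306 + ((5 - 2)*((7 - 4*0)*(-34 + 43)) - 101) = -306 + (3*((7 + 0)*9) - 101) = -306 + (3*(7*9) - 101) = -306 + (3*63 - 101) = -306 + (189 - 101) = -306 + 88 = -218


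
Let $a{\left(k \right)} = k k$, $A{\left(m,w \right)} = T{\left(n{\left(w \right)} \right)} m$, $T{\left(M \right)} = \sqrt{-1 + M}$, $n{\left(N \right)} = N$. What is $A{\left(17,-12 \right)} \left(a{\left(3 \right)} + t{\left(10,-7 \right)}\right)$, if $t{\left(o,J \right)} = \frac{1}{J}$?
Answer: $\frac{1054 i \sqrt{13}}{7} \approx 542.89 i$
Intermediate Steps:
$A{\left(m,w \right)} = m \sqrt{-1 + w}$ ($A{\left(m,w \right)} = \sqrt{-1 + w} m = m \sqrt{-1 + w}$)
$a{\left(k \right)} = k^{2}$
$A{\left(17,-12 \right)} \left(a{\left(3 \right)} + t{\left(10,-7 \right)}\right) = 17 \sqrt{-1 - 12} \left(3^{2} + \frac{1}{-7}\right) = 17 \sqrt{-13} \left(9 - \frac{1}{7}\right) = 17 i \sqrt{13} \cdot \frac{62}{7} = \frac{1054 i \sqrt{13}}{7}$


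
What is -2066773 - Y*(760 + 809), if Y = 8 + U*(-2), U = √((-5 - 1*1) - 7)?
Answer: -2079325 + 3138*I*√13 ≈ -2.0793e+6 + 11314.0*I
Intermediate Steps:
U = I*√13 (U = √((-5 - 1) - 7) = √(-6 - 7) = √(-13) = I*√13 ≈ 3.6056*I)
Y = 8 - 2*I*√13 (Y = 8 + (I*√13)*(-2) = 8 - 2*I*√13 ≈ 8.0 - 7.2111*I)
-2066773 - Y*(760 + 809) = -2066773 - (8 - 2*I*√13)*(760 + 809) = -2066773 - (8 - 2*I*√13)*1569 = -2066773 - (12552 - 3138*I*√13) = -2066773 + (-12552 + 3138*I*√13) = -2079325 + 3138*I*√13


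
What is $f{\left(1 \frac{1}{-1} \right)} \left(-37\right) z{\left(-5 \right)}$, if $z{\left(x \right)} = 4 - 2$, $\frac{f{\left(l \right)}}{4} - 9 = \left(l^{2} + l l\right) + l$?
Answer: $-2960$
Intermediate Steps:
$f{\left(l \right)} = 36 + 4 l + 8 l^{2}$ ($f{\left(l \right)} = 36 + 4 \left(\left(l^{2} + l l\right) + l\right) = 36 + 4 \left(\left(l^{2} + l^{2}\right) + l\right) = 36 + 4 \left(2 l^{2} + l\right) = 36 + 4 \left(l + 2 l^{2}\right) = 36 + \left(4 l + 8 l^{2}\right) = 36 + 4 l + 8 l^{2}$)
$z{\left(x \right)} = 2$
$f{\left(1 \frac{1}{-1} \right)} \left(-37\right) z{\left(-5 \right)} = \left(36 + 4 \cdot 1 \frac{1}{-1} + 8 \left(1 \frac{1}{-1}\right)^{2}\right) \left(-37\right) 2 = \left(36 + 4 \cdot 1 \left(-1\right) + 8 \left(1 \left(-1\right)\right)^{2}\right) \left(-37\right) 2 = \left(36 + 4 \left(-1\right) + 8 \left(-1\right)^{2}\right) \left(-37\right) 2 = \left(36 - 4 + 8 \cdot 1\right) \left(-37\right) 2 = \left(36 - 4 + 8\right) \left(-37\right) 2 = 40 \left(-37\right) 2 = \left(-1480\right) 2 = -2960$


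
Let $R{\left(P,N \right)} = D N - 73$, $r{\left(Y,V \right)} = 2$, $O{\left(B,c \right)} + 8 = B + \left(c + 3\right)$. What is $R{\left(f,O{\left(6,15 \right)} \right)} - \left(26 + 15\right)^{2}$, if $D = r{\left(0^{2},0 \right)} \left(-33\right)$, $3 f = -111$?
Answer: $-2810$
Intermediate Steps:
$O{\left(B,c \right)} = -5 + B + c$ ($O{\left(B,c \right)} = -8 + \left(B + \left(c + 3\right)\right) = -8 + \left(B + \left(3 + c\right)\right) = -8 + \left(3 + B + c\right) = -5 + B + c$)
$f = -37$ ($f = \frac{1}{3} \left(-111\right) = -37$)
$D = -66$ ($D = 2 \left(-33\right) = -66$)
$R{\left(P,N \right)} = -73 - 66 N$ ($R{\left(P,N \right)} = - 66 N - 73 = -73 - 66 N$)
$R{\left(f,O{\left(6,15 \right)} \right)} - \left(26 + 15\right)^{2} = \left(-73 - 66 \left(-5 + 6 + 15\right)\right) - \left(26 + 15\right)^{2} = \left(-73 - 1056\right) - 41^{2} = \left(-73 - 1056\right) - 1681 = -1129 - 1681 = -2810$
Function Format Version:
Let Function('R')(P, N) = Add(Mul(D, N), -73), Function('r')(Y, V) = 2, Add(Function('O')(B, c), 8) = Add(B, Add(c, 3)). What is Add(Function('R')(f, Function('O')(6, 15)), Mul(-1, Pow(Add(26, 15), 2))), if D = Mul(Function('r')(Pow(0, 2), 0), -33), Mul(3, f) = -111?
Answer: -2810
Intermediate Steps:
Function('O')(B, c) = Add(-5, B, c) (Function('O')(B, c) = Add(-8, Add(B, Add(c, 3))) = Add(-8, Add(B, Add(3, c))) = Add(-8, Add(3, B, c)) = Add(-5, B, c))
f = -37 (f = Mul(Rational(1, 3), -111) = -37)
D = -66 (D = Mul(2, -33) = -66)
Function('R')(P, N) = Add(-73, Mul(-66, N)) (Function('R')(P, N) = Add(Mul(-66, N), -73) = Add(-73, Mul(-66, N)))
Add(Function('R')(f, Function('O')(6, 15)), Mul(-1, Pow(Add(26, 15), 2))) = Add(Add(-73, Mul(-66, Add(-5, 6, 15))), Mul(-1, Pow(Add(26, 15), 2))) = Add(Add(-73, Mul(-66, 16)), Mul(-1, Pow(41, 2))) = Add(Add(-73, -1056), Mul(-1, 1681)) = Add(-1129, -1681) = -2810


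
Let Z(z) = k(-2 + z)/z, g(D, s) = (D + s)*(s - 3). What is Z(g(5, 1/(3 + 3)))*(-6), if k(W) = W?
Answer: -3594/527 ≈ -6.8197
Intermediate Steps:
g(D, s) = (-3 + s)*(D + s) (g(D, s) = (D + s)*(-3 + s) = (-3 + s)*(D + s))
Z(z) = (-2 + z)/z
Z(g(5, 1/(3 + 3)))*(-6) = ((-2 + ((1/(3 + 3))² - 3*5 - 3/(3 + 3) + 5/(3 + 3)))/((1/(3 + 3))² - 3*5 - 3/(3 + 3) + 5/(3 + 3)))*(-6) = ((-2 + ((1/6)² - 15 - 3/6 + 5/6))/((1/6)² - 15 - 3/6 + 5/6))*(-6) = ((-2 + ((⅙)² - 15 - 3*⅙ + 5*(⅙)))/((⅙)² - 15 - 3*⅙ + 5*(⅙)))*(-6) = ((-2 + (1/36 - 15 - ½ + ⅚))/(1/36 - 15 - ½ + ⅚))*(-6) = ((-2 - 527/36)/(-527/36))*(-6) = -36/527*(-599/36)*(-6) = (599/527)*(-6) = -3594/527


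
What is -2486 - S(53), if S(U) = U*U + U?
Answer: -5348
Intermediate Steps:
S(U) = U + U² (S(U) = U² + U = U + U²)
-2486 - S(53) = -2486 - 53*(1 + 53) = -2486 - 53*54 = -2486 - 1*2862 = -2486 - 2862 = -5348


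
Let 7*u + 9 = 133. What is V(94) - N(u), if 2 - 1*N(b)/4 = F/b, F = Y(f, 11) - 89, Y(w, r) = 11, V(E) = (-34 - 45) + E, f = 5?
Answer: -329/31 ≈ -10.613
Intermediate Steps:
u = 124/7 (u = -9/7 + (⅐)*133 = -9/7 + 19 = 124/7 ≈ 17.714)
V(E) = -79 + E
F = -78 (F = 11 - 89 = -78)
N(b) = 8 + 312/b (N(b) = 8 - (-312)/b = 8 + 312/b)
V(94) - N(u) = (-79 + 94) - (8 + 312/(124/7)) = 15 - (8 + 312*(7/124)) = 15 - (8 + 546/31) = 15 - 1*794/31 = 15 - 794/31 = -329/31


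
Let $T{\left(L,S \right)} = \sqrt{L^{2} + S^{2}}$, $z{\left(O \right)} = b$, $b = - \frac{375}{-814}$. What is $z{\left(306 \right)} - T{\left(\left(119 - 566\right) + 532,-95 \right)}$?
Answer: $\frac{375}{814} - 25 \sqrt{26} \approx -127.01$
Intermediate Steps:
$b = \frac{375}{814}$ ($b = \left(-375\right) \left(- \frac{1}{814}\right) = \frac{375}{814} \approx 0.46069$)
$z{\left(O \right)} = \frac{375}{814}$
$z{\left(306 \right)} - T{\left(\left(119 - 566\right) + 532,-95 \right)} = \frac{375}{814} - \sqrt{\left(\left(119 - 566\right) + 532\right)^{2} + \left(-95\right)^{2}} = \frac{375}{814} - \sqrt{\left(-447 + 532\right)^{2} + 9025} = \frac{375}{814} - \sqrt{85^{2} + 9025} = \frac{375}{814} - \sqrt{7225 + 9025} = \frac{375}{814} - \sqrt{16250} = \frac{375}{814} - 25 \sqrt{26}$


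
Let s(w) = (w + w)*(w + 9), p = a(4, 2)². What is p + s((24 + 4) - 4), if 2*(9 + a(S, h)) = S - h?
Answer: 1648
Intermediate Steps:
a(S, h) = -9 + S/2 - h/2 (a(S, h) = -9 + (S - h)/2 = -9 + (S/2 - h/2) = -9 + S/2 - h/2)
p = 64 (p = (-9 + (½)*4 - ½*2)² = (-9 + 2 - 1)² = (-8)² = 64)
s(w) = 2*w*(9 + w) (s(w) = (2*w)*(9 + w) = 2*w*(9 + w))
p + s((24 + 4) - 4) = 64 + 2*((24 + 4) - 4)*(9 + ((24 + 4) - 4)) = 64 + 2*(28 - 4)*(9 + (28 - 4)) = 64 + 2*24*(9 + 24) = 64 + 2*24*33 = 64 + 1584 = 1648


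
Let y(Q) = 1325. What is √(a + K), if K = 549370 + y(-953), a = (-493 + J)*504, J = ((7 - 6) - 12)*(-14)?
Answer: √379839 ≈ 616.31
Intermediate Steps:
J = 154 (J = (1 - 12)*(-14) = -11*(-14) = 154)
a = -170856 (a = (-493 + 154)*504 = -339*504 = -170856)
K = 550695 (K = 549370 + 1325 = 550695)
√(a + K) = √(-170856 + 550695) = √379839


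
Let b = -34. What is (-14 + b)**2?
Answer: 2304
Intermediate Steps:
(-14 + b)**2 = (-14 - 34)**2 = (-48)**2 = 2304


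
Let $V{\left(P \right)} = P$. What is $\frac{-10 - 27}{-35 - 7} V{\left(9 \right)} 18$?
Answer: $\frac{999}{7} \approx 142.71$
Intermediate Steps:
$\frac{-10 - 27}{-35 - 7} V{\left(9 \right)} 18 = \frac{-10 - 27}{-35 - 7} \cdot 9 \cdot 18 = - \frac{37}{-42} \cdot 9 \cdot 18 = \left(-37\right) \left(- \frac{1}{42}\right) 9 \cdot 18 = \frac{37}{42} \cdot 9 \cdot 18 = \frac{111}{14} \cdot 18 = \frac{999}{7}$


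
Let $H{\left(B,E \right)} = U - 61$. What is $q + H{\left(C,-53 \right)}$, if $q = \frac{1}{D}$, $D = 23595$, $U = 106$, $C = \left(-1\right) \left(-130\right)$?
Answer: $\frac{1061776}{23595} \approx 45.0$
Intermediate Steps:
$C = 130$
$q = \frac{1}{23595} \approx 4.2382 \cdot 10^{-5}$
$H{\left(B,E \right)} = 45$ ($H{\left(B,E \right)} = 106 - 61 = 45$)
$q + H{\left(C,-53 \right)} = \frac{1}{23595} + 45 = \frac{1061776}{23595}$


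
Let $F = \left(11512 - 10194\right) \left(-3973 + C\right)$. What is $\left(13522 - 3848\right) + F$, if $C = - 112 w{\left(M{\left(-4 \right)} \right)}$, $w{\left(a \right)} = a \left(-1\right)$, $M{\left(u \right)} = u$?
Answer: $-5817204$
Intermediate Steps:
$w{\left(a \right)} = - a$
$C = -448$ ($C = - 112 \left(\left(-1\right) \left(-4\right)\right) = \left(-112\right) 4 = -448$)
$F = -5826878$ ($F = \left(11512 - 10194\right) \left(-3973 - 448\right) = 1318 \left(-4421\right) = -5826878$)
$\left(13522 - 3848\right) + F = \left(13522 - 3848\right) - 5826878 = 9674 - 5826878 = -5817204$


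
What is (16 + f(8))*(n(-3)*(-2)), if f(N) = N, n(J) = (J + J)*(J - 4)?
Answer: -2016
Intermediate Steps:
n(J) = 2*J*(-4 + J) (n(J) = (2*J)*(-4 + J) = 2*J*(-4 + J))
(16 + f(8))*(n(-3)*(-2)) = (16 + 8)*((2*(-3)*(-4 - 3))*(-2)) = 24*((2*(-3)*(-7))*(-2)) = 24*(42*(-2)) = 24*(-84) = -2016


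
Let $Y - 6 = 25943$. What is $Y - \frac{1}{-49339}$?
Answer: $\frac{1280297712}{49339} \approx 25949.0$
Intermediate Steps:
$Y = 25949$ ($Y = 6 + 25943 = 25949$)
$Y - \frac{1}{-49339} = 25949 - \frac{1}{-49339} = 25949 - - \frac{1}{49339} = 25949 + \frac{1}{49339} = \frac{1280297712}{49339}$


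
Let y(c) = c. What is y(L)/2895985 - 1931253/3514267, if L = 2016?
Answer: -5585794956933/10177264517995 ≈ -0.54885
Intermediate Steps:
y(L)/2895985 - 1931253/3514267 = 2016/2895985 - 1931253/3514267 = -5585794956933/10177264517995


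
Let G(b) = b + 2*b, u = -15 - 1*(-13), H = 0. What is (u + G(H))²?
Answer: 4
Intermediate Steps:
u = -2 (u = -15 + 13 = -2)
G(b) = 3*b
(u + G(H))² = (-2 + 3*0)² = (-2 + 0)² = (-2)² = 4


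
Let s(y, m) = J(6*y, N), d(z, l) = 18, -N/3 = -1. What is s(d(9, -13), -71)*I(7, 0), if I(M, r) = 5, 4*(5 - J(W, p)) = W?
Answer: -110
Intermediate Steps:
N = 3 (N = -3*(-1) = 3)
J(W, p) = 5 - W/4
s(y, m) = 5 - 3*y/2
s(d(9, -13), -71)*I(7, 0) = (5 - 3/2*18)*5 = (5 - 27)*5 = -22*5 = -110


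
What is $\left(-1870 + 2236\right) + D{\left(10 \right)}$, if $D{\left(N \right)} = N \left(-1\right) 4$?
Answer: $326$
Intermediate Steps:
$D{\left(N \right)} = - 4 N$ ($D{\left(N \right)} = - N 4 = - 4 N$)
$\left(-1870 + 2236\right) + D{\left(10 \right)} = \left(-1870 + 2236\right) - 40 = 366 - 40 = 326$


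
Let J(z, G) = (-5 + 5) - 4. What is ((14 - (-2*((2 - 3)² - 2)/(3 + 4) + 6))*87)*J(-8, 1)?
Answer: -18792/7 ≈ -2684.6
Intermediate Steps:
J(z, G) = -4 (J(z, G) = 0 - 4 = -4)
((14 - (-2*((2 - 3)² - 2)/(3 + 4) + 6))*87)*J(-8, 1) = ((14 - (-2*((2 - 3)² - 2)/(3 + 4) + 6))*87)*(-4) = ((14 - (-2*((-1)² - 2)/7 + 6))*87)*(-4) = ((14 - (-2*(1 - 2)/7 + 6))*87)*(-4) = ((14 - (-(-2)/7 + 6))*87)*(-4) = ((14 - (-2*(-⅐) + 6))*87)*(-4) = ((14 - (2/7 + 6))*87)*(-4) = ((14 - 1*44/7)*87)*(-4) = ((14 - 44/7)*87)*(-4) = ((54/7)*87)*(-4) = (4698/7)*(-4) = -18792/7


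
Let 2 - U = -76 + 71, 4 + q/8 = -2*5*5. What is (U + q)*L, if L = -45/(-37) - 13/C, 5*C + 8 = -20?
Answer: -1557625/1036 ≈ -1503.5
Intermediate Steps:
C = -28/5 (C = -8/5 + (1/5)*(-20) = -8/5 - 4 = -28/5 ≈ -5.6000)
L = 3665/1036 (L = -45/(-37) - 13/(-28/5) = -45*(-1/37) - 13*(-5/28) = 45/37 + 65/28 = 3665/1036 ≈ 3.5376)
q = -432 (q = -32 + 8*(-2*5*5) = -32 + 8*(-10*5) = -32 + 8*(-50) = -32 - 400 = -432)
U = 7 (U = 2 - (-76 + 71) = 2 - 1*(-5) = 2 + 5 = 7)
(U + q)*L = (7 - 432)*(3665/1036) = -425*3665/1036 = -1557625/1036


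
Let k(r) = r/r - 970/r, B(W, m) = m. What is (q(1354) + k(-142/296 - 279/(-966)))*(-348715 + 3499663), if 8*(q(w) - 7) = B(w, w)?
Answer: 75369006945297/4549 ≈ 1.6568e+10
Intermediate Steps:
k(r) = 1 - 970/r
q(w) = 7 + w/8
(q(1354) + k(-142/296 - 279/(-966)))*(-348715 + 3499663) = ((7 + (⅛)*1354) + (-970 + (-142/296 - 279/(-966)))/(-142/296 - 279/(-966)))*(-348715 + 3499663) = ((7 + 677/4) + (-970 + (-142*1/296 - 279*(-1/966)))/(-142*1/296 - 279*(-1/966)))*3150948 = (705/4 + (-970 + (-71/148 + 93/322))/(-71/148 + 93/322))*3150948 = (705/4 + (-970 - 4549/23828)/(-4549/23828))*3150948 = (705/4 - 23828/4549*(-23117709/23828))*3150948 = (705/4 + 23117709/4549)*3150948 = (95677881/18196)*3150948 = 75369006945297/4549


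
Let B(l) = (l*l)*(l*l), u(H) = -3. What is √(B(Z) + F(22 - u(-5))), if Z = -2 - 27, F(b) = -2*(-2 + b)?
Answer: √707235 ≈ 840.97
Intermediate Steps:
F(b) = 4 - 2*b
Z = -29
B(l) = l⁴ (B(l) = l²*l² = l⁴)
√(B(Z) + F(22 - u(-5))) = √((-29)⁴ + (4 - 2*(22 - 1*(-3)))) = √(707281 + (4 - 2*(22 + 3))) = √(707281 + (4 - 2*25)) = √(707281 + (4 - 50)) = √(707281 - 46) = √707235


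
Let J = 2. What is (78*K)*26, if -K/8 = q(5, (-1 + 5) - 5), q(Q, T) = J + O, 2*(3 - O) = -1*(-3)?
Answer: -56784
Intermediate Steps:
O = 3/2 (O = 3 - (-1)*(-3)/2 = 3 - ½*3 = 3 - 3/2 = 3/2 ≈ 1.5000)
q(Q, T) = 7/2 (q(Q, T) = 2 + 3/2 = 7/2)
K = -28 (K = -8*7/2 = -28)
(78*K)*26 = (78*(-28))*26 = -2184*26 = -56784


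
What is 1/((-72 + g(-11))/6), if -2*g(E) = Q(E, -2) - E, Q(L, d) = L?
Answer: -1/12 ≈ -0.083333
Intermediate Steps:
g(E) = 0 (g(E) = -(E - E)/2 = -½*0 = 0)
1/((-72 + g(-11))/6) = 1/((-72 + 0)/6) = 1/((⅙)*(-72)) = 1/(-12) = -1/12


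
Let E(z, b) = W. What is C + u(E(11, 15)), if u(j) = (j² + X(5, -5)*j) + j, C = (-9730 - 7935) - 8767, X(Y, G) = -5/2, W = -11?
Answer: -52589/2 ≈ -26295.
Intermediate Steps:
E(z, b) = -11
X(Y, G) = -5/2 (X(Y, G) = -5*½ = -5/2)
C = -26432 (C = -17665 - 8767 = -26432)
u(j) = j² - 3*j/2 (u(j) = (j² - 5*j/2) + j = j² - 3*j/2)
C + u(E(11, 15)) = -26432 + (½)*(-11)*(-3 + 2*(-11)) = -26432 + (½)*(-11)*(-3 - 22) = -26432 + (½)*(-11)*(-25) = -26432 + 275/2 = -52589/2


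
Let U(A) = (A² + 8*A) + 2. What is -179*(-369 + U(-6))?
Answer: 67841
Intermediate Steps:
U(A) = 2 + A² + 8*A
-179*(-369 + U(-6)) = -179*(-369 + (2 + (-6)² + 8*(-6))) = -179*(-369 + (2 + 36 - 48)) = -179*(-369 - 10) = -179*(-379) = 67841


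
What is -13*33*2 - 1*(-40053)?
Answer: 39195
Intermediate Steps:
-13*33*2 - 1*(-40053) = -429*2 + 40053 = -858 + 40053 = 39195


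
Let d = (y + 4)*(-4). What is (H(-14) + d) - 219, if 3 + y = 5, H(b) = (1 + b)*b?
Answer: -61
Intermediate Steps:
H(b) = b*(1 + b)
y = 2 (y = -3 + 5 = 2)
d = -24 (d = (2 + 4)*(-4) = 6*(-4) = -24)
(H(-14) + d) - 219 = (-14*(1 - 14) - 24) - 219 = (-14*(-13) - 24) - 219 = (182 - 24) - 219 = 158 - 219 = -61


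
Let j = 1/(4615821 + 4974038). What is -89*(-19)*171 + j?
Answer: 2773013218300/9589859 ≈ 2.8916e+5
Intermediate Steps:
j = 1/9589859 ≈ 1.0428e-7
-89*(-19)*171 + j = -89*(-19)*171 + 1/9589859 = 1691*171 + 1/9589859 = 289161 + 1/9589859 = 2773013218300/9589859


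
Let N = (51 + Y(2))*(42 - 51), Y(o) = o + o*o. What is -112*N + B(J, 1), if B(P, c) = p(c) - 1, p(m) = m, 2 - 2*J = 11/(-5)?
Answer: 57456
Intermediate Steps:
J = 21/10 (J = 1 - 11/(2*(-5)) = 1 - 11*(-1)/(2*5) = 1 - ½*(-11/5) = 1 + 11/10 = 21/10 ≈ 2.1000)
Y(o) = o + o²
N = -513 (N = (51 + 2*(1 + 2))*(42 - 51) = (51 + 2*3)*(-9) = (51 + 6)*(-9) = 57*(-9) = -513)
B(P, c) = -1 + c (B(P, c) = c - 1 = -1 + c)
-112*N + B(J, 1) = -112*(-513) + (-1 + 1) = 57456 + 0 = 57456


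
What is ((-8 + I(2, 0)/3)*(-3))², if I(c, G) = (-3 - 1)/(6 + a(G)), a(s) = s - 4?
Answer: 676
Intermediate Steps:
a(s) = -4 + s
I(c, G) = -4/(2 + G) (I(c, G) = (-3 - 1)/(6 + (-4 + G)) = -4/(2 + G))
((-8 + I(2, 0)/3)*(-3))² = ((-8 - 4/(2 + 0)/3)*(-3))² = ((-8 - 4/2*(⅓))*(-3))² = ((-8 - 4*½*(⅓))*(-3))² = ((-8 - 2*⅓)*(-3))² = ((-8 - ⅔)*(-3))² = (-26/3*(-3))² = 26² = 676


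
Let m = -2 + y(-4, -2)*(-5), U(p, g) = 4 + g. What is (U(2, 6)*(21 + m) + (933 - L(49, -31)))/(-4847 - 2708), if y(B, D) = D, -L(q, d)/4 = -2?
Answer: -243/1511 ≈ -0.16082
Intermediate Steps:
L(q, d) = 8 (L(q, d) = -4*(-2) = 8)
m = 8 (m = -2 - 2*(-5) = -2 + 10 = 8)
(U(2, 6)*(21 + m) + (933 - L(49, -31)))/(-4847 - 2708) = ((4 + 6)*(21 + 8) + (933 - 1*8))/(-4847 - 2708) = (10*29 + (933 - 8))/(-7555) = (290 + 925)*(-1/7555) = 1215*(-1/7555) = -243/1511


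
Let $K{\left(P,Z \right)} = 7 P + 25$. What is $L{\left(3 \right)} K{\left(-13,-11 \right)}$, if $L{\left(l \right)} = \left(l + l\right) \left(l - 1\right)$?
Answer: $-792$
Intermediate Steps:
$K{\left(P,Z \right)} = 25 + 7 P$
$L{\left(l \right)} = 2 l \left(-1 + l\right)$
$L{\left(3 \right)} K{\left(-13,-11 \right)} = 2 \cdot 3 \left(-1 + 3\right) \left(25 + 7 \left(-13\right)\right) = 2 \cdot 3 \cdot 2 \left(25 - 91\right) = 12 \left(-66\right) = -792$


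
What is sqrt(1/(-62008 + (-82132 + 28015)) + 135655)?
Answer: 31*sqrt(76141926930)/23225 ≈ 368.31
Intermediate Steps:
sqrt(1/(-62008 + (-82132 + 28015)) + 135655) = sqrt(1/(-62008 - 54117) + 135655) = sqrt(1/(-116125) + 135655) = sqrt(-1/116125 + 135655) = sqrt(15752936874/116125) = 31*sqrt(76141926930)/23225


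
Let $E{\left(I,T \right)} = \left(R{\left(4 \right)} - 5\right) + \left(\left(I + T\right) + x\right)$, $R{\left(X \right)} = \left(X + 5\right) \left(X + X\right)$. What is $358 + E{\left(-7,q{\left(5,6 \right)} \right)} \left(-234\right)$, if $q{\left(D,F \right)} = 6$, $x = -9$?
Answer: $-12980$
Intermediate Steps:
$R{\left(X \right)} = 2 X \left(5 + X\right)$ ($R{\left(X \right)} = \left(5 + X\right) 2 X = 2 X \left(5 + X\right)$)
$E{\left(I,T \right)} = 58 + I + T$ ($E{\left(I,T \right)} = \left(2 \cdot 4 \left(5 + 4\right) - 5\right) - \left(9 - I - T\right) = \left(2 \cdot 4 \cdot 9 - 5\right) + \left(-9 + I + T\right) = \left(72 - 5\right) + \left(-9 + I + T\right) = 67 + \left(-9 + I + T\right) = 58 + I + T$)
$358 + E{\left(-7,q{\left(5,6 \right)} \right)} \left(-234\right) = 358 + \left(58 - 7 + 6\right) \left(-234\right) = 358 + 57 \left(-234\right) = 358 - 13338 = -12980$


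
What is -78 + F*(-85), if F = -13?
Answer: 1027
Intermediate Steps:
-78 + F*(-85) = -78 - 13*(-85) = -78 + 1105 = 1027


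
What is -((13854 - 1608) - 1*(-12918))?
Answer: -25164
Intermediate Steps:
-((13854 - 1608) - 1*(-12918)) = -(12246 + 12918) = -1*25164 = -25164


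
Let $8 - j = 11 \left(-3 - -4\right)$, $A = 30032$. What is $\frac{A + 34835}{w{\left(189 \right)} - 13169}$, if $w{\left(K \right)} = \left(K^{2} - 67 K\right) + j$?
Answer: $\frac{64867}{9886} \approx 6.5615$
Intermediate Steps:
$j = -3$ ($j = 8 - 11 \left(-3 - -4\right) = 8 - 11 \left(-3 + 4\right) = 8 - 11 \cdot 1 = 8 - 11 = -3$)
$w{\left(K \right)} = -3 + K^{2} - 67 K$ ($w{\left(K \right)} = \left(K^{2} - 67 K\right) - 3 = -3 + K^{2} - 67 K$)
$\frac{A + 34835}{w{\left(189 \right)} - 13169} = \frac{30032 + 34835}{\left(-3 + 189^{2} - 12663\right) - 13169} = \frac{64867}{\left(-3 + 35721 - 12663\right) - 13169} = \frac{64867}{23055 - 13169} = \frac{64867}{9886}$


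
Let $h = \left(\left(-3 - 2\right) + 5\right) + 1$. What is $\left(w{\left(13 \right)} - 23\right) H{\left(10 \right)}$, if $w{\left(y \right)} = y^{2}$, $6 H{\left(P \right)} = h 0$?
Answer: $0$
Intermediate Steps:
$h = 1$ ($h = \left(\left(-3 - 2\right) + 5\right) + 1 = \left(-5 + 5\right) + 1 = 0 + 1 = 1$)
$H{\left(P \right)} = 0$ ($H{\left(P \right)} = \frac{1 \cdot 0}{6} = \frac{1}{6} \cdot 0 = 0$)
$\left(w{\left(13 \right)} - 23\right) H{\left(10 \right)} = \left(13^{2} - 23\right) 0 = \left(169 - 23\right) 0 = 146 \cdot 0 = 0$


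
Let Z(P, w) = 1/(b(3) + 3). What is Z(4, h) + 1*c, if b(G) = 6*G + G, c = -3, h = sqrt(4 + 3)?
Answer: -71/24 ≈ -2.9583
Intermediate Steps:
h = sqrt(7) ≈ 2.6458
b(G) = 7*G
Z(P, w) = 1/24 (Z(P, w) = 1/(7*3 + 3) = 1/(21 + 3) = 1/24)
Z(4, h) + 1*c = 1/24 + 1*(-3) = 1/24 - 3 = -71/24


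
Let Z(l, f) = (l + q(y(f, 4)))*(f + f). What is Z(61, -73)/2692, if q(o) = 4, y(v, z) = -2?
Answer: -4745/1346 ≈ -3.5253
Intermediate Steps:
Z(l, f) = 2*f*(4 + l) (Z(l, f) = (l + 4)*(f + f) = (4 + l)*(2*f) = 2*f*(4 + l))
Z(61, -73)/2692 = (2*(-73)*(4 + 61))/2692 = (2*(-73)*65)*(1/2692) = -9490*1/2692 = -4745/1346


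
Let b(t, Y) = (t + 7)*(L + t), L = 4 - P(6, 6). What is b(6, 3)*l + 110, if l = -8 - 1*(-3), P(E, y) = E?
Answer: -150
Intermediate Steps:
L = -2 (L = 4 - 1*6 = 4 - 6 = -2)
b(t, Y) = (-2 + t)*(7 + t) (b(t, Y) = (t + 7)*(-2 + t) = (7 + t)*(-2 + t) = (-2 + t)*(7 + t))
l = -5 (l = -8 + 3 = -5)
b(6, 3)*l + 110 = (-14 + 6**2 + 5*6)*(-5) + 110 = (-14 + 36 + 30)*(-5) + 110 = 52*(-5) + 110 = -260 + 110 = -150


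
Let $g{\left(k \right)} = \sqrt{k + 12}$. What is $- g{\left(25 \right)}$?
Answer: $- \sqrt{37} \approx -6.0828$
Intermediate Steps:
$g{\left(k \right)} = \sqrt{12 + k}$
$- g{\left(25 \right)} = - \sqrt{12 + 25} = - \sqrt{37}$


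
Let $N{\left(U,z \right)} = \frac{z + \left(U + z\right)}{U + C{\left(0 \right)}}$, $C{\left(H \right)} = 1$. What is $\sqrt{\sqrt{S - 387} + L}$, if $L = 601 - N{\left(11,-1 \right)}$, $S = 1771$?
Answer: $\frac{\sqrt{2401 + 8 \sqrt{346}}}{2} \approx 25.248$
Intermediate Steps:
$N{\left(U,z \right)} = \frac{U + 2 z}{1 + U}$ ($N{\left(U,z \right)} = \frac{z + \left(U + z\right)}{U + 1} = \frac{U + 2 z}{1 + U}$)
$L = \frac{2401}{4}$ ($L = 601 - \frac{11 + 2 \left(-1\right)}{1 + 11} = 601 - \frac{11 - 2}{12} = 601 - \frac{1}{12} \cdot 9 = 601 - \frac{3}{4} = \frac{2401}{4} \approx 600.25$)
$\sqrt{\sqrt{S - 387} + L} = \sqrt{\sqrt{1771 - 387} + \frac{2401}{4}} = \sqrt{\sqrt{1384} + \frac{2401}{4}} = \sqrt{2 \sqrt{346} + \frac{2401}{4}} = \sqrt{\frac{2401}{4} + 2 \sqrt{346}}$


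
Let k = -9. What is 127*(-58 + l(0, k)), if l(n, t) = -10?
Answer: -8636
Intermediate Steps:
127*(-58 + l(0, k)) = 127*(-58 - 10) = 127*(-68) = -8636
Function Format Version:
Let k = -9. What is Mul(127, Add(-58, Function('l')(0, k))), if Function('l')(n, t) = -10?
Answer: -8636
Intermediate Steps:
Mul(127, Add(-58, Function('l')(0, k))) = Mul(127, Add(-58, -10)) = Mul(127, -68) = -8636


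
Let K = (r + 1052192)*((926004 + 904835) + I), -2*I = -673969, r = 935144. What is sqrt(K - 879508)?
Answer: 2*sqrt(1077048200922) ≈ 2.0756e+6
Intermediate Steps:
I = 673969/2 (I = -1/2*(-673969) = 673969/2 ≈ 3.3698e+5)
K = 4308193683196 (K = (935144 + 1052192)*((926004 + 904835) + 673969/2) = 1987336*(1830839 + 673969/2) = 1987336*(4335647/2) = 4308193683196)
sqrt(K - 879508) = sqrt(4308193683196 - 879508) = sqrt(4308192803688) = 2*sqrt(1077048200922)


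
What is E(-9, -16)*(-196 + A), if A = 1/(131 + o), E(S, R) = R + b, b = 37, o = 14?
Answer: -596799/145 ≈ -4115.9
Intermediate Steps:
E(S, R) = 37 + R (E(S, R) = R + 37 = 37 + R)
A = 1/145 (A = 1/(131 + 14) = 1/145 ≈ 0.0068966)
E(-9, -16)*(-196 + A) = (37 - 16)*(-196 + 1/145) = 21*(-28419/145) = -596799/145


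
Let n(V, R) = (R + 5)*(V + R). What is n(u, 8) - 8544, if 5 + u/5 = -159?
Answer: -19100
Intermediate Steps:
u = -820 (u = -25 + 5*(-159) = -25 - 795 = -820)
n(V, R) = (5 + R)*(R + V)
n(u, 8) - 8544 = (8² + 5*8 + 5*(-820) + 8*(-820)) - 8544 = (64 + 40 - 4100 - 6560) - 8544 = -10556 - 8544 = -19100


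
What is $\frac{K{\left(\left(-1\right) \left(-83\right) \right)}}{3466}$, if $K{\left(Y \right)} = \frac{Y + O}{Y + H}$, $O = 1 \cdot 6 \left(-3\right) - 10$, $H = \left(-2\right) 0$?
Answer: $\frac{55}{287678} \approx 0.00019119$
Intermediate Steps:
$H = 0$
$O = -28$ ($O = 6 \left(-3\right) - 10 = -18 - 10 = -28$)
$K{\left(Y \right)} = \frac{-28 + Y}{Y}$ ($K{\left(Y \right)} = \frac{Y - 28}{Y + 0} = \frac{-28 + Y}{Y}$)
$\frac{K{\left(\left(-1\right) \left(-83\right) \right)}}{3466} = \frac{\frac{1}{\left(-1\right) \left(-83\right)} \left(-28 - -83\right)}{3466} = \frac{-28 + 83}{83} \cdot \frac{1}{3466} = \frac{1}{83} \cdot 55 \cdot \frac{1}{3466} = \frac{55}{83} \cdot \frac{1}{3466} = \frac{55}{287678}$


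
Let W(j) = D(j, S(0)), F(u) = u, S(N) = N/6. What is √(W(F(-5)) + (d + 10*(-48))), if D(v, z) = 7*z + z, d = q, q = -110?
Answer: I*√590 ≈ 24.29*I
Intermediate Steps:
S(N) = N/6 (S(N) = N*(⅙) = N/6)
d = -110
D(v, z) = 8*z
W(j) = 0 (W(j) = 8*((⅙)*0) = 8*0 = 0)
√(W(F(-5)) + (d + 10*(-48))) = √(0 + (-110 + 10*(-48))) = √(0 + (-110 - 480)) = √(0 - 590) = √(-590) = I*√590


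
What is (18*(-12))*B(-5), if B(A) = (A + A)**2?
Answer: -21600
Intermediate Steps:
B(A) = 4*A**2 (B(A) = (2*A)**2 = 4*A**2)
(18*(-12))*B(-5) = (18*(-12))*(4*(-5)**2) = -864*25 = -216*100 = -21600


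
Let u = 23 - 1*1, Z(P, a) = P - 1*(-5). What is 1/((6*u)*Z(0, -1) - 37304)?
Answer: -1/36644 ≈ -2.7290e-5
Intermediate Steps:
Z(P, a) = 5 + P (Z(P, a) = P + 5 = 5 + P)
u = 22 (u = 23 - 1 = 22)
1/((6*u)*Z(0, -1) - 37304) = 1/((6*22)*(5 + 0) - 37304) = 1/(132*5 - 37304) = 1/(660 - 37304) = 1/(-36644) = -1/36644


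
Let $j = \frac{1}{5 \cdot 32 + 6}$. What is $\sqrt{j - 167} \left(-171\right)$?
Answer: $- \frac{171 i \sqrt{4601686}}{166} \approx - 2209.8 i$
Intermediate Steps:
$j = \frac{1}{166}$ ($j = \frac{1}{160 + 6} = \frac{1}{166} \approx 0.0060241$)
$\sqrt{j - 167} \left(-171\right) = \sqrt{\frac{1}{166} - 167} \left(-171\right) = \sqrt{- \frac{27721}{166}} \left(-171\right) = \frac{i \sqrt{4601686}}{166} \left(-171\right) = - \frac{171 i \sqrt{4601686}}{166}$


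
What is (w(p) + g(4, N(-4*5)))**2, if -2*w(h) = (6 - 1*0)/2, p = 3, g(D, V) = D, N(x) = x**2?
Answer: 25/4 ≈ 6.2500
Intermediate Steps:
w(h) = -3/2 (w(h) = -(6 - 1*0)/(2*2) = -(6 + 0)/(2*2) = -3/2)
(w(p) + g(4, N(-4*5)))**2 = (-3/2 + 4)**2 = (5/2)**2 = 25/4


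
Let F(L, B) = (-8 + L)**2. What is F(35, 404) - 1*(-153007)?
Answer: 153736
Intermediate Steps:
F(35, 404) - 1*(-153007) = (-8 + 35)**2 - 1*(-153007) = 27**2 + 153007 = 729 + 153007 = 153736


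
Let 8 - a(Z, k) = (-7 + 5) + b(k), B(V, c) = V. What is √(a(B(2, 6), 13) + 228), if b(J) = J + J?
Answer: 2*√53 ≈ 14.560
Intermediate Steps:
b(J) = 2*J
a(Z, k) = 10 - 2*k (a(Z, k) = 8 - ((-7 + 5) + 2*k) = 8 - (-2 + 2*k) = 8 + (2 - 2*k) = 10 - 2*k)
√(a(B(2, 6), 13) + 228) = √((10 - 2*13) + 228) = √((10 - 26) + 228) = √(-16 + 228) = √212 = 2*√53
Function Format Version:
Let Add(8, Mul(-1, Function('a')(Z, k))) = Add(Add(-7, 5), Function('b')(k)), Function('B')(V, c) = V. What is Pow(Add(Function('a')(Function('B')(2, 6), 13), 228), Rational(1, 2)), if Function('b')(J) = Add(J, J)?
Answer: Mul(2, Pow(53, Rational(1, 2))) ≈ 14.560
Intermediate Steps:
Function('b')(J) = Mul(2, J)
Function('a')(Z, k) = Add(10, Mul(-2, k)) (Function('a')(Z, k) = Add(8, Mul(-1, Add(Add(-7, 5), Mul(2, k)))) = Add(8, Mul(-1, Add(-2, Mul(2, k)))) = Add(8, Add(2, Mul(-2, k))) = Add(10, Mul(-2, k)))
Pow(Add(Function('a')(Function('B')(2, 6), 13), 228), Rational(1, 2)) = Pow(Add(Add(10, Mul(-2, 13)), 228), Rational(1, 2)) = Pow(Add(Add(10, -26), 228), Rational(1, 2)) = Pow(Add(-16, 228), Rational(1, 2)) = Pow(212, Rational(1, 2)) = Mul(2, Pow(53, Rational(1, 2)))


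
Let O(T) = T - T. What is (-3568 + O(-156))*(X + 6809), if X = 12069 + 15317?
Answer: -122007760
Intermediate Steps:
X = 27386
O(T) = 0
(-3568 + O(-156))*(X + 6809) = (-3568 + 0)*(27386 + 6809) = -3568*34195 = -122007760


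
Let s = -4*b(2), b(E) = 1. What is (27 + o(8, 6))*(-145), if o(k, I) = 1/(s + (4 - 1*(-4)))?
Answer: -15805/4 ≈ -3951.3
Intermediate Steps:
s = -4 (s = -4*1 = -4)
o(k, I) = 1/4 (o(k, I) = 1/(-4 + (4 - 1*(-4))) = 1/(-4 + (4 + 4)) = 1/(-4 + 8) = 1/4)
(27 + o(8, 6))*(-145) = (27 + 1/4)*(-145) = (109/4)*(-145) = -15805/4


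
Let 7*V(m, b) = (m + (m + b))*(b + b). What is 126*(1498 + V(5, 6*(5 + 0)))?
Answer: 231948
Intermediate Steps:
V(m, b) = 2*b*(b + 2*m)/7 (V(m, b) = ((m + (m + b))*(b + b))/7 = ((m + (b + m))*(2*b))/7 = ((b + 2*m)*(2*b))/7 = (2*b*(b + 2*m))/7 = 2*b*(b + 2*m)/7)
126*(1498 + V(5, 6*(5 + 0))) = 126*(1498 + 2*(6*(5 + 0))*(6*(5 + 0) + 2*5)/7) = 126*(1498 + 2*(6*5)*(6*5 + 10)/7) = 126*(1498 + (2/7)*30*(30 + 10)) = 126*(1498 + (2/7)*30*40) = 126*(1498 + 2400/7) = 126*(12886/7) = 231948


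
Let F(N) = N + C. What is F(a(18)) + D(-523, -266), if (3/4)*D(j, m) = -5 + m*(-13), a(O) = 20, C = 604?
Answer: 5228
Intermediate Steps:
F(N) = 604 + N (F(N) = N + 604 = 604 + N)
D(j, m) = -20/3 - 52*m/3 (D(j, m) = 4*(-5 + m*(-13))/3 = 4*(-5 - 13*m)/3 = -20/3 - 52*m/3)
F(a(18)) + D(-523, -266) = (604 + 20) + (-20/3 - 52/3*(-266)) = 624 + (-20/3 + 13832/3) = 624 + 4604 = 5228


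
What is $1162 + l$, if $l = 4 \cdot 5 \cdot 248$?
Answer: $6122$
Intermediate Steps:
$l = 4960$ ($l = 20 \cdot 248 = 4960$)
$1162 + l = 1162 + 4960 = 6122$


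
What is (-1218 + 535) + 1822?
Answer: 1139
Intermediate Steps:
(-1218 + 535) + 1822 = -683 + 1822 = 1139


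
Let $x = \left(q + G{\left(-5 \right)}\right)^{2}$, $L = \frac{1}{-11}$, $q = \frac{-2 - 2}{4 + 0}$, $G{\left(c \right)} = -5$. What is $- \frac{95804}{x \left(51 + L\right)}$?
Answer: $- \frac{263461}{5040} \approx -52.274$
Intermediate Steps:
$q = -1$ ($q = - \frac{4}{4} = \left(-4\right) \frac{1}{4} = -1$)
$L = - \frac{1}{11} \approx -0.090909$
$x = 36$ ($x = \left(-1 - 5\right)^{2} = \left(-6\right)^{2} = 36$)
$- \frac{95804}{x \left(51 + L\right)} = - \frac{95804}{36 \left(51 - \frac{1}{11}\right)} = - \frac{95804}{36 \cdot \frac{560}{11}} = - \frac{95804}{\frac{20160}{11}} = \left(-95804\right) \frac{11}{20160} = - \frac{263461}{5040}$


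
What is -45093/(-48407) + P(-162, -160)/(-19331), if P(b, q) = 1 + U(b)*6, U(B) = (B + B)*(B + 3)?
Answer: -14090765696/935755717 ≈ -15.058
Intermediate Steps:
U(B) = 2*B*(3 + B) (U(B) = (2*B)*(3 + B) = 2*B*(3 + B))
P(b, q) = 1 + 12*b*(3 + b) (P(b, q) = 1 + (2*b*(3 + b))*6 = 1 + 12*b*(3 + b))
-45093/(-48407) + P(-162, -160)/(-19331) = -45093/(-48407) + (1 + 12*(-162)*(3 - 162))/(-19331) = -45093*(-1/48407) + (1 + 12*(-162)*(-159))*(-1/19331) = 45093/48407 + (1 + 309096)*(-1/19331) = 45093/48407 + 309097*(-1/19331) = 45093/48407 - 309097/19331 = -14090765696/935755717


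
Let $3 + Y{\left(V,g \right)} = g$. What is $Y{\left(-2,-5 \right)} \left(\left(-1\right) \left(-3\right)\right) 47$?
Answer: $-1128$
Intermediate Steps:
$Y{\left(V,g \right)} = -3 + g$
$Y{\left(-2,-5 \right)} \left(\left(-1\right) \left(-3\right)\right) 47 = \left(-3 - 5\right) \left(\left(-1\right) \left(-3\right)\right) 47 = \left(-8\right) 3 \cdot 47 = \left(-24\right) 47 = -1128$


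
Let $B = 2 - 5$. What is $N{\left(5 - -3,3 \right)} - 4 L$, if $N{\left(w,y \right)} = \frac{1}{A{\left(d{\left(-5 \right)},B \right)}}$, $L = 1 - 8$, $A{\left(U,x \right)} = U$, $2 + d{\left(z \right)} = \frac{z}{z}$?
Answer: $27$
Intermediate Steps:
$B = -3$ ($B = 2 - 5 = -3$)
$d{\left(z \right)} = -1$ ($d{\left(z \right)} = -2 + \frac{z}{z} = -2 + 1 = -1$)
$L = -7$ ($L = 1 - 8 = -7$)
$N{\left(w,y \right)} = -1$ ($N{\left(w,y \right)} = \frac{1}{-1} = -1$)
$N{\left(5 - -3,3 \right)} - 4 L = -1 - -28 = -1 + 28 = 27$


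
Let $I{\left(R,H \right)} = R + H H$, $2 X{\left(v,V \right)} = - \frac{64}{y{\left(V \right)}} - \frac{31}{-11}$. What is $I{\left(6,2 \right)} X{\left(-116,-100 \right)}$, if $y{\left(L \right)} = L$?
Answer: $\frac{951}{55} \approx 17.291$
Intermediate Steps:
$X{\left(v,V \right)} = \frac{31}{22} - \frac{32}{V}$ ($X{\left(v,V \right)} = \frac{- \frac{64}{V} - \frac{31}{-11}}{2} = \frac{- \frac{64}{V} - - \frac{31}{11}}{2} = \frac{- \frac{64}{V} + \frac{31}{11}}{2} = \frac{\frac{31}{11} - \frac{64}{V}}{2} = \frac{31}{22} - \frac{32}{V}$)
$I{\left(R,H \right)} = R + H^{2}$
$I{\left(6,2 \right)} X{\left(-116,-100 \right)} = \left(6 + 2^{2}\right) \left(\frac{31}{22} - \frac{32}{-100}\right) = \left(6 + 4\right) \left(\frac{31}{22} - - \frac{8}{25}\right) = 10 \left(\frac{31}{22} + \frac{8}{25}\right) = 10 \cdot \frac{951}{550} = \frac{951}{55}$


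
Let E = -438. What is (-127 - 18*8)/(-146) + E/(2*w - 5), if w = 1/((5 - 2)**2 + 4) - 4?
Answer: 876581/24382 ≈ 35.952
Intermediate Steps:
w = -51/13 (w = 1/(3**2 + 4) - 4 = 1/(9 + 4) - 4 = 1/13 - 4 = -51/13 ≈ -3.9231)
(-127 - 18*8)/(-146) + E/(2*w - 5) = (-127 - 18*8)/(-146) - 438/(2*(-51/13) - 5) = (-127 - 144)*(-1/146) - 438/(-102/13 - 5) = -271*(-1/146) - 438/(-167/13) = 271/146 - 438*(-13/167) = 271/146 + 5694/167 = 876581/24382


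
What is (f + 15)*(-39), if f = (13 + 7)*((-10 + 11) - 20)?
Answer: 14235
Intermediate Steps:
f = -380 (f = 20*(1 - 20) = 20*(-19) = -380)
(f + 15)*(-39) = (-380 + 15)*(-39) = -365*(-39) = 14235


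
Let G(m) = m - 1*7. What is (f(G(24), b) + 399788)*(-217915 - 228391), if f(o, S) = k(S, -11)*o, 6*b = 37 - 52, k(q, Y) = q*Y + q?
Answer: -178617463178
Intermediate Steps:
G(m) = -7 + m (G(m) = m - 7 = -7 + m)
k(q, Y) = q + Y*q (k(q, Y) = Y*q + q = q + Y*q)
b = -5/2 (b = (37 - 52)/6 = (1/6)*(-15) = -5/2 ≈ -2.5000)
f(o, S) = -10*S*o (f(o, S) = (S*(1 - 11))*o = (S*(-10))*o = (-10*S)*o = -10*S*o)
(f(G(24), b) + 399788)*(-217915 - 228391) = (-10*(-5/2)*(-7 + 24) + 399788)*(-217915 - 228391) = (-10*(-5/2)*17 + 399788)*(-446306) = (425 + 399788)*(-446306) = 400213*(-446306) = -178617463178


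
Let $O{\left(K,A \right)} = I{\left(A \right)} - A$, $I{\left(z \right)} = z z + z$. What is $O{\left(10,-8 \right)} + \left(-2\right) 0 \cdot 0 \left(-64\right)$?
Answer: $64$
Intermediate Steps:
$I{\left(z \right)} = z + z^{2}$ ($I{\left(z \right)} = z^{2} + z = z + z^{2}$)
$O{\left(K,A \right)} = - A + A \left(1 + A\right)$ ($O{\left(K,A \right)} = A \left(1 + A\right) - A = - A + A \left(1 + A\right)$)
$O{\left(10,-8 \right)} + \left(-2\right) 0 \cdot 0 \left(-64\right) = \left(-8\right)^{2} + \left(-2\right) 0 \cdot 0 \left(-64\right) = 64 + 0 \cdot 0 \left(-64\right) = 64 + 0 \left(-64\right) = 64 + 0 = 64$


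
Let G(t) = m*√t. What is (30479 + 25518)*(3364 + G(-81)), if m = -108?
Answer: 188373908 - 54429084*I ≈ 1.8837e+8 - 5.4429e+7*I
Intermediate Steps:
G(t) = -108*√t
(30479 + 25518)*(3364 + G(-81)) = (30479 + 25518)*(3364 - 972*I) = 55997*(3364 - 972*I) = 188373908 - 54429084*I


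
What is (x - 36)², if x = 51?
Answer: 225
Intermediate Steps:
(x - 36)² = (51 - 36)² = 15² = 225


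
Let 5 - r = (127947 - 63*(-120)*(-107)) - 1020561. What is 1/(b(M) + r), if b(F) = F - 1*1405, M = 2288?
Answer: 1/1702422 ≈ 5.8740e-7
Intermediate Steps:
b(F) = -1405 + F (b(F) = F - 1405 = -1405 + F)
r = 1701539 (r = 5 - ((127947 - 63*(-120)*(-107)) - 1020561) = 5 - ((127947 + 7560*(-107)) - 1020561) = 5 - ((127947 - 808920) - 1020561) = 5 - (-680973 - 1020561) = 5 - 1*(-1701534) = 5 + 1701534 = 1701539)
1/(b(M) + r) = 1/((-1405 + 2288) + 1701539) = 1/(883 + 1701539) = 1/1702422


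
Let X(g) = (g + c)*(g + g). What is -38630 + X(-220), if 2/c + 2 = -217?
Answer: 12740110/219 ≈ 58174.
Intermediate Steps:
c = -2/219 (c = 2/(-2 - 217) = 2/(-219) = 2*(-1/219) = -2/219 ≈ -0.0091324)
X(g) = 2*g*(-2/219 + g) (X(g) = (g - 2/219)*(g + g) = (-2/219 + g)*(2*g) = 2*g*(-2/219 + g))
-38630 + X(-220) = -38630 + (2/219)*(-220)*(-2 + 219*(-220)) = -38630 + (2/219)*(-220)*(-2 - 48180) = -38630 + (2/219)*(-220)*(-48182) = -38630 + 21200080/219 = 12740110/219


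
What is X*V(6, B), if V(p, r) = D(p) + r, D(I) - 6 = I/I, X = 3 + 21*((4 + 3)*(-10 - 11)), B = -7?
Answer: 0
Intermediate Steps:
X = -3084 (X = 3 + 21*(7*(-21)) = 3 + 21*(-147) = 3 - 3087 = -3084)
D(I) = 7 (D(I) = 6 + I/I = 6 + 1 = 7)
V(p, r) = 7 + r
X*V(6, B) = -3084*(7 - 7) = -3084*0 = 0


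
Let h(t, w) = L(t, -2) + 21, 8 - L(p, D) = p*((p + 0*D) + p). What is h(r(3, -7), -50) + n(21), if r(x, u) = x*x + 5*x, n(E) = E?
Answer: -1102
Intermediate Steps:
r(x, u) = x**2 + 5*x
L(p, D) = 8 - 2*p**2 (L(p, D) = 8 - p*((p + 0*D) + p) = 8 - p*((p + 0) + p) = 8 - p*(p + p) = 8 - p*2*p = 8 - 2*p**2)
h(t, w) = 29 - 2*t**2 (h(t, w) = (8 - 2*t**2) + 21 = 29 - 2*t**2)
h(r(3, -7), -50) + n(21) = (29 - 2*9*(5 + 3)**2) + 21 = (29 - 2*(3*8)**2) + 21 = (29 - 2*24**2) + 21 = (29 - 2*576) + 21 = (29 - 1152) + 21 = -1123 + 21 = -1102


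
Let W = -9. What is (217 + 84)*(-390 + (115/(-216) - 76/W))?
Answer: -24841831/216 ≈ -1.1501e+5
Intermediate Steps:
(217 + 84)*(-390 + (115/(-216) - 76/W)) = (217 + 84)*(-390 + (115/(-216) - 76/(-9))) = 301*(-390 + (115*(-1/216) - 76*(-1/9))) = 301*(-390 + (-115/216 + 76/9)) = 301*(-390 + 1709/216) = 301*(-82531/216) = -24841831/216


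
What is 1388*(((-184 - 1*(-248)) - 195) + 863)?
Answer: 1016016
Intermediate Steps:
1388*(((-184 - 1*(-248)) - 195) + 863) = 1388*(((-184 + 248) - 195) + 863) = 1388*((64 - 195) + 863) = 1388*(-131 + 863) = 1388*732 = 1016016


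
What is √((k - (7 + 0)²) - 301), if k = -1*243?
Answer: I*√593 ≈ 24.352*I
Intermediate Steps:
k = -243
√((k - (7 + 0)²) - 301) = √((-243 - (7 + 0)²) - 301) = √((-243 - 1*7²) - 301) = √((-243 - 1*49) - 301) = √((-243 - 49) - 301) = √(-292 - 301) = √(-593) = I*√593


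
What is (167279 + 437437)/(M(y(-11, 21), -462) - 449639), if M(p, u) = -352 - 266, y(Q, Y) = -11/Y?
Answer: -604716/450257 ≈ -1.3430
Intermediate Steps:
M(p, u) = -618
(167279 + 437437)/(M(y(-11, 21), -462) - 449639) = (167279 + 437437)/(-618 - 449639) = 604716/(-450257) = 604716*(-1/450257) = -604716/450257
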